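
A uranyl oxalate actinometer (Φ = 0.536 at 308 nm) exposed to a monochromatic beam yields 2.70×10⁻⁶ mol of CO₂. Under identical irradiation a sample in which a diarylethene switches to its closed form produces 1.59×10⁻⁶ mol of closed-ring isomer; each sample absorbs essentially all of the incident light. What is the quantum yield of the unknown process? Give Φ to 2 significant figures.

Photons absorbed by the actinometer: 2.70×10⁻⁶ / 0.536 = 5.037×10⁻⁶ mol.
Φ(unknown) = 1.59×10⁻⁶ / 5.037×10⁻⁶ = 0.32.

Φ = 0.32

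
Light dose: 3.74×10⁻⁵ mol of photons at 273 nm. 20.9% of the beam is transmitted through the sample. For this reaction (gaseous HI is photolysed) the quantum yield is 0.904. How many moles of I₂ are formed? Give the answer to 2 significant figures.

2.7×10⁻⁵ mol

Fraction absorbed: 1 − 20.9/100 = 0.7910.
Photons absorbed: 0.7910 × 3.74×10⁻⁵ = 2.958×10⁻⁵ mol.
Product: Φ × n_abs = 0.904 × 2.958×10⁻⁵ = 2.674×10⁻⁵ mol.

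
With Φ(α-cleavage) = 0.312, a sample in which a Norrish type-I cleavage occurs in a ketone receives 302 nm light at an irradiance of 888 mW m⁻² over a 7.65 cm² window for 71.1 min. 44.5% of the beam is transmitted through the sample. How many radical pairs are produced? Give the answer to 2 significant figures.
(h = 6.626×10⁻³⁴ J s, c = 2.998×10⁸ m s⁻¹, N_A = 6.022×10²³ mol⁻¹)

Photon energy at 302 nm: hc/λ = (6.626×10⁻³⁴)(2.998×10⁸)/(302×10⁻⁹) = 6.578×10⁻¹⁹ J.
Energy delivered: (888 mW m⁻²)(7.65×10⁻⁴ m²)(4266 s) = 2.898 J.
Photons incident: 2.898 / 6.578×10⁻¹⁹ = 4.406×10¹⁸, i.e. 4.406×10¹⁸/6.022×10²³ = 7.317×10⁻⁶ mol.
Fraction absorbed: 1 − 44.5/100 = 0.5550.
Photons absorbed: 0.5550 × 7.317×10⁻⁶ = 4.061×10⁻⁶ mol.
Product: Φ × n_abs = 0.312 × 4.061×10⁻⁶ = 1.267×10⁻⁶ mol.
As a count: 1.267×10⁻⁶ × 6.022×10²³ = 7.6×10¹⁷.

7.6×10¹⁷ radical pairs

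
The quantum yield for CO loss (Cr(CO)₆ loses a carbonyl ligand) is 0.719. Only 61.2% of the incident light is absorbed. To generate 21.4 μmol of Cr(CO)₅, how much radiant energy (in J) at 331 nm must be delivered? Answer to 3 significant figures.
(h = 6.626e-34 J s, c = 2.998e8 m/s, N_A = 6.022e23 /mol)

17.6 J

Product: 21.4 μmol = 2.14e-5 mol.
Photons that must be absorbed: 2.14e-5 / 0.719 = 2.976e-5 mol.
Incident photons needed: 2.976e-5 / 0.612 = 4.863e-5 mol.
Photon energy: hc/λ = 6.001e-19 J; per mole, 3.614e5 J mol⁻¹.
Energy required: 4.863e-5 × 3.614e5 = 17.6 J.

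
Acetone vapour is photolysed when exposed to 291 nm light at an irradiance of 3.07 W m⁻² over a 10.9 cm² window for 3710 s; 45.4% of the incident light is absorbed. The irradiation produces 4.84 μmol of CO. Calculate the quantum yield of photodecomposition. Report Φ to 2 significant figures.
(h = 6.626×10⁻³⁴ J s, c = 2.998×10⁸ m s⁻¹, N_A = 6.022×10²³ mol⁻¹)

Product: 4.84 μmol = 4.84×10⁻⁶ mol.
Photon energy at 291 nm: hc/λ = (6.626×10⁻³⁴)(2.998×10⁸)/(291×10⁻⁹) = 6.826×10⁻¹⁹ J.
Energy delivered: (3.07 W m⁻²)(10.9×10⁻⁴ m²)(3710 s) = 12.41 J.
Photons incident: 12.41 / 6.826×10⁻¹⁹ = 1.818×10¹⁹, i.e. 1.818×10¹⁹/6.022×10²³ = 3.019×10⁻⁵ mol.
Photons absorbed: 0.454 × 3.019×10⁻⁵ = 1.371×10⁻⁵ mol.
Φ = 4.84×10⁻⁶ mol / 1.371×10⁻⁵ mol photons = 0.35.

Φ = 0.35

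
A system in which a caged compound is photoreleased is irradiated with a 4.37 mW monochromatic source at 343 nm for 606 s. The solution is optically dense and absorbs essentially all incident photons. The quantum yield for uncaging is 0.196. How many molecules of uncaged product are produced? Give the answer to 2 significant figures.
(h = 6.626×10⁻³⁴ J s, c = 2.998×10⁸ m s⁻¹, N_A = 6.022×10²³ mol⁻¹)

Photon energy at 343 nm: hc/λ = (6.626×10⁻³⁴)(2.998×10⁸)/(343×10⁻⁹) = 5.791×10⁻¹⁹ J.
Energy delivered: (4.37 mW)(606 s) = 2.648 J.
Photons incident: 2.648 / 5.791×10⁻¹⁹ = 4.573×10¹⁸, i.e. 4.573×10¹⁸/6.022×10²³ = 7.594×10⁻⁶ mol.
Product: Φ × n_abs = 0.196 × 7.594×10⁻⁶ = 1.488×10⁻⁶ mol.
As a count: 1.488×10⁻⁶ × 6.022×10²³ = 9.0×10¹⁷.

9.0×10¹⁷ molecules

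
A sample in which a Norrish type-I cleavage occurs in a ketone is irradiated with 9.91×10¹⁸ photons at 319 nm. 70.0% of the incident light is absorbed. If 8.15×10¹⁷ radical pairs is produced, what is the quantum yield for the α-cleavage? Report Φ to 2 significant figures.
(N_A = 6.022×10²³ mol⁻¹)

Φ = 0.12

Product: 8.15×10¹⁷ / 6.022×10²³ = 1.353×10⁻⁶ mol.
Moles of photons: 9.91×10¹⁸ / 6.022×10²³ = 1.646×10⁻⁵ mol.
Photons absorbed: 0.700 × 1.646×10⁻⁵ = 1.152×10⁻⁵ mol.
Φ = 1.353×10⁻⁶ mol / 1.152×10⁻⁵ mol photons = 0.12.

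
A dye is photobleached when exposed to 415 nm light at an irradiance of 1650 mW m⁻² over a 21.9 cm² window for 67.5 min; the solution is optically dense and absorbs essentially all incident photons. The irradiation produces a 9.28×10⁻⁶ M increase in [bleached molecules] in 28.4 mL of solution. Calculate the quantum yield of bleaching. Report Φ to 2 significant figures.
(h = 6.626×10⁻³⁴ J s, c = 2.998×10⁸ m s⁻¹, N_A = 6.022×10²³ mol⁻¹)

Φ = 0.0052

Product: (9.28×10⁻⁶ M)(0.0284 L) = 2.636×10⁻⁷ mol.
Photon energy at 415 nm: hc/λ = (6.626×10⁻³⁴)(2.998×10⁸)/(415×10⁻⁹) = 4.787×10⁻¹⁹ J.
Energy delivered: (1650 mW m⁻²)(21.9×10⁻⁴ m²)(4050 s) = 14.63 J.
Photons incident: 14.63 / 4.787×10⁻¹⁹ = 3.056×10¹⁹, i.e. 3.056×10¹⁹/6.022×10²³ = 5.075×10⁻⁵ mol.
Φ = 2.636×10⁻⁷ mol / 5.075×10⁻⁵ mol photons = 0.0052.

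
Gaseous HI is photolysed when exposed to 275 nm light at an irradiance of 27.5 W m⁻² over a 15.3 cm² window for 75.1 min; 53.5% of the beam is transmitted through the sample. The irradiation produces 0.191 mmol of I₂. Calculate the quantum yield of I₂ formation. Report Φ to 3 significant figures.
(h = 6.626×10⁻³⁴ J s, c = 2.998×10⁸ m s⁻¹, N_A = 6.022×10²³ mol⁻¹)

Product: 0.191 mmol = 1.91×10⁻⁴ mol.
Photon energy at 275 nm: hc/λ = (6.626×10⁻³⁴)(2.998×10⁸)/(275×10⁻⁹) = 7.224×10⁻¹⁹ J.
Energy delivered: (27.5 W m⁻²)(15.3×10⁻⁴ m²)(4506 s) = 189.6 J.
Photons incident: 189.6 / 7.224×10⁻¹⁹ = 2.625×10²⁰, i.e. 2.625×10²⁰/6.022×10²³ = 4.359×10⁻⁴ mol.
Fraction absorbed: 1 − 53.5/100 = 0.4650.
Photons absorbed: 0.4650 × 4.359×10⁻⁴ = 2.027×10⁻⁴ mol.
Φ = 1.91×10⁻⁴ mol / 2.027×10⁻⁴ mol photons = 0.942.

Φ = 0.942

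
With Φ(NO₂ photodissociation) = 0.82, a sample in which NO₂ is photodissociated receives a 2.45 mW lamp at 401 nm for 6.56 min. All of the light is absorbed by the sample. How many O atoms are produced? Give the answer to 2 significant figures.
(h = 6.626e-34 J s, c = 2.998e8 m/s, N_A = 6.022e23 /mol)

1.6e18 atoms

Photon energy at 401 nm: hc/λ = (6.626e-34)(2.998e8)/(401e-9) = 4.954e-19 J.
Energy delivered: (2.45 mW)(393.6 s) = 0.9643 J.
Photons incident: 0.9643 / 4.954e-19 = 1.947e18, i.e. 1.947e18/6.022e23 = 3.233e-6 mol.
Product: Φ × n_abs = 0.82 × 3.233e-6 = 2.651e-6 mol.
As a count: 2.651e-6 × 6.022e23 = 1.6e18.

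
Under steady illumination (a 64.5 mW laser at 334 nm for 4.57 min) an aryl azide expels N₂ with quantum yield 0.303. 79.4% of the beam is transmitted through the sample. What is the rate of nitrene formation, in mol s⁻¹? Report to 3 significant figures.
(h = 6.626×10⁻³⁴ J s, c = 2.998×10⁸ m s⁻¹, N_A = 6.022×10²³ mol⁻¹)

1.12×10⁻⁸ mol s⁻¹

Photon energy at 334 nm: hc/λ = (6.626×10⁻³⁴)(2.998×10⁸)/(334×10⁻⁹) = 5.948×10⁻¹⁹ J.
Energy delivered: (64.5 mW)(274.2 s) = 17.69 J.
Photons incident: 17.69 / 5.948×10⁻¹⁹ = 2.974×10¹⁹, i.e. 2.974×10¹⁹/6.022×10²³ = 4.939×10⁻⁵ mol.
Fraction absorbed: 1 − 79.4/100 = 0.2060.
Photons absorbed: 0.2060 × 4.939×10⁻⁵ = 1.017×10⁻⁵ mol.
Product formed: 0.303 × 1.017×10⁻⁵ = 3.082×10⁻⁶ mol.
Rate: 3.082×10⁻⁶ / 274.2 s = 1.12×10⁻⁸ mol s⁻¹.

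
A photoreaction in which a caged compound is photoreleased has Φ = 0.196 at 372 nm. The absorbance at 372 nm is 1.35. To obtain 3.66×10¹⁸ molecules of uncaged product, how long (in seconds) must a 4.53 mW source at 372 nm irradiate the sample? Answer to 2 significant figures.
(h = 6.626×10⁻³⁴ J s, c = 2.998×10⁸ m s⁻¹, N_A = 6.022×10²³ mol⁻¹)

Product: 3.66×10¹⁸ / 6.022×10²³ = 6.078×10⁻⁶ mol.
Photons that must be absorbed: 6.078×10⁻⁶ / 0.196 = 3.101×10⁻⁵ mol.
Fraction absorbed: 1 − 10^(−1.35) = 0.9553.
Incident photons needed: 3.101×10⁻⁵ / 0.9553 = 3.246×10⁻⁵ mol.
Photon energy: hc/λ = 5.340×10⁻¹⁹ J; per mole, 3.216×10⁵ J mol⁻¹.
Energy required: 3.246×10⁻⁵ × 3.216×10⁵ = 10.44 J.
Time: 10.44 J / 0.00453 W = 2300 s.

t ≈ 2300 s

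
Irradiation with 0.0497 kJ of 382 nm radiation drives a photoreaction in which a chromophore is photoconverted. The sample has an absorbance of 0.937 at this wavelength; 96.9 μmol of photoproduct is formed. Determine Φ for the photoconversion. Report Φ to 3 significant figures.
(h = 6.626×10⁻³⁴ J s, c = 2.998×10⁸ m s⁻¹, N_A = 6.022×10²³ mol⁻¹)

Φ = 0.690

Product: 96.9 μmol = 9.69×10⁻⁵ mol.
Photon energy at 382 nm: hc/λ = (6.626×10⁻³⁴)(2.998×10⁸)/(382×10⁻⁹) = 5.200×10⁻¹⁹ J.
Incident energy: 0.0497 kJ = 49.7 J.
Photons incident: 49.7 / 5.200×10⁻¹⁹ = 9.558×10¹⁹, i.e. 9.558×10¹⁹/6.022×10²³ = 1.587×10⁻⁴ mol.
Fraction absorbed: 1 − 10^(−0.937) = 0.8844.
Photons absorbed: 0.8844 × 1.587×10⁻⁴ = 1.404×10⁻⁴ mol.
Φ = 9.69×10⁻⁵ mol / 1.404×10⁻⁴ mol photons = 0.690.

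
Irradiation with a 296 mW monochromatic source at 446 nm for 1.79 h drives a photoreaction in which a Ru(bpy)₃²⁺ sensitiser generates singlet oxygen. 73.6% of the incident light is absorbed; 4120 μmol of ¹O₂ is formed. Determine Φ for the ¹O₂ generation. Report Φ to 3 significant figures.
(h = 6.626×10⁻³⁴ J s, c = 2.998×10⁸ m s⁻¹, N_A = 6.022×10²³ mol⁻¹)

Φ = 0.787

Product: 4120 μmol = 0.00412 mol.
Photon energy at 446 nm: hc/λ = (6.626×10⁻³⁴)(2.998×10⁸)/(446×10⁻⁹) = 4.454×10⁻¹⁹ J.
Energy delivered: (296 mW)(6444 s) = 1907 J.
Photons incident: 1907 / 4.454×10⁻¹⁹ = 4.282×10²¹, i.e. 4.282×10²¹/6.022×10²³ = 0.007111 mol.
Photons absorbed: 0.736 × 0.007111 = 0.005234 mol.
Φ = 0.00412 mol / 0.005234 mol photons = 0.787.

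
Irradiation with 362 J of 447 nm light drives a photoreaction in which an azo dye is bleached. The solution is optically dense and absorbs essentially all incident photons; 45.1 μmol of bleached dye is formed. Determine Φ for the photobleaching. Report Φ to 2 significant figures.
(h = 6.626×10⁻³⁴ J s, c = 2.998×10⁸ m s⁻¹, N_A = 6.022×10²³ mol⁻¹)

Φ = 0.033

Product: 45.1 μmol = 4.51×10⁻⁵ mol.
Photon energy at 447 nm: hc/λ = (6.626×10⁻³⁴)(2.998×10⁸)/(447×10⁻⁹) = 4.444×10⁻¹⁹ J.
Photons incident: 362 / 4.444×10⁻¹⁹ = 8.146×10²⁰, i.e. 8.146×10²⁰/6.022×10²³ = 0.001353 mol.
Φ = 4.51×10⁻⁵ mol / 0.001353 mol photons = 0.033.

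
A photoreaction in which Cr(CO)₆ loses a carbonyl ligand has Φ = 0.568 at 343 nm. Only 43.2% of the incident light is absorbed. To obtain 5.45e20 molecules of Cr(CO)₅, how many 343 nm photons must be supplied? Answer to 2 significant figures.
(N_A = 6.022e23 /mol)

2.2e21 photons

Product: 5.45e20 / 6.022e23 = 9.050e-4 mol.
Photons that must be absorbed: 9.050e-4 / 0.568 = 0.001593 mol.
Incident photons needed: 0.001593 / 0.432 = 0.003688 mol.
Photon count: 0.003688 × 6.022e23 = 2.2e21.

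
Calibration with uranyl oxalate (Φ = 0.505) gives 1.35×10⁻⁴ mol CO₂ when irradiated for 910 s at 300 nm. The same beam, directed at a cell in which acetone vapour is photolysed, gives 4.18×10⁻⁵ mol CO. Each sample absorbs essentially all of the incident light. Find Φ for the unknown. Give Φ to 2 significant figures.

Photons absorbed by the actinometer: 1.35×10⁻⁴ / 0.505 = 2.673×10⁻⁴ mol.
Φ(unknown) = 4.18×10⁻⁵ / 2.673×10⁻⁴ = 0.16.

Φ = 0.16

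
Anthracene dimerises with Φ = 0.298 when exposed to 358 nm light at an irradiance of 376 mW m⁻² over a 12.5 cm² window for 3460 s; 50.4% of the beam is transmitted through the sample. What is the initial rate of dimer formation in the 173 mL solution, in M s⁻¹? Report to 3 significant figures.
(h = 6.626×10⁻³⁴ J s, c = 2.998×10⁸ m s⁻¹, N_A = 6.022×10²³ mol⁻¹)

1.20×10⁻⁹ M s⁻¹

Photon energy at 358 nm: hc/λ = (6.626×10⁻³⁴)(2.998×10⁸)/(358×10⁻⁹) = 5.549×10⁻¹⁹ J.
Energy delivered: (376 mW m⁻²)(12.5×10⁻⁴ m²)(3460 s) = 1.626 J.
Photons incident: 1.626 / 5.549×10⁻¹⁹ = 2.930×10¹⁸, i.e. 2.930×10¹⁸/6.022×10²³ = 4.865×10⁻⁶ mol.
Fraction absorbed: 1 − 50.4/100 = 0.4960.
Photons absorbed: 0.4960 × 4.865×10⁻⁶ = 2.413×10⁻⁶ mol.
Product formed: 0.298 × 2.413×10⁻⁶ = 7.191×10⁻⁷ mol.
Rate: 7.191×10⁻⁷ mol / (3460 s × 0.173 L) = 1.20×10⁻⁹ M s⁻¹.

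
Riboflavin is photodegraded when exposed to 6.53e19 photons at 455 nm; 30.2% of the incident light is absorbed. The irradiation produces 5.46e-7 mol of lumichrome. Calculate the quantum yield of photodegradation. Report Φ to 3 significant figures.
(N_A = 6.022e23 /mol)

Φ = 0.0167

Moles of photons: 6.53e19 / 6.022e23 = 1.084e-4 mol.
Photons absorbed: 0.302 × 1.084e-4 = 3.274e-5 mol.
Φ = 5.46e-7 mol / 3.274e-5 mol photons = 0.0167.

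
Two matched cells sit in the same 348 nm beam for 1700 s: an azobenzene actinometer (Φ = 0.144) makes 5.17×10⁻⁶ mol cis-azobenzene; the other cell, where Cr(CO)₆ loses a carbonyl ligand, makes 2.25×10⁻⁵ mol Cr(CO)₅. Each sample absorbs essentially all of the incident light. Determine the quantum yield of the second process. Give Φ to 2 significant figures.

Photons absorbed by the actinometer: 5.17×10⁻⁶ / 0.144 = 3.590×10⁻⁵ mol.
Φ(unknown) = 2.25×10⁻⁵ / 3.590×10⁻⁵ = 0.63.

Φ = 0.63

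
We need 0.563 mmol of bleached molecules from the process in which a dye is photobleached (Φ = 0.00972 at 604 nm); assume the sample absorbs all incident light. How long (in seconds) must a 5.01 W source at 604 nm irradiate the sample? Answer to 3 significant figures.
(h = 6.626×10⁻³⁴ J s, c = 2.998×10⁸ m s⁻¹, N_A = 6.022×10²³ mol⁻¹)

t ≈ 2290 s

Product: 0.563 mmol = 5.63×10⁻⁴ mol.
Photons that must be absorbed: 5.63×10⁻⁴ / 0.00972 = 0.05792 mol.
Photon energy: hc/λ = 3.289×10⁻¹⁹ J; per mole, 1.981×10⁵ J mol⁻¹.
Energy required: 0.05792 × 1.981×10⁵ = 1.147×10⁴ J.
Time: 1.147×10⁴ J / 5.01 W = 2290 s.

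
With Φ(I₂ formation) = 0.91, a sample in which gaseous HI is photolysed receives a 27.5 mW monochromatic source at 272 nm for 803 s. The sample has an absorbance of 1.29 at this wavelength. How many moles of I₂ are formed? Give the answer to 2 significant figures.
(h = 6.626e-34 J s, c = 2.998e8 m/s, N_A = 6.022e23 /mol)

4.3e-5 mol

Photon energy at 272 nm: hc/λ = (6.626e-34)(2.998e8)/(272e-9) = 7.303e-19 J.
Energy delivered: (27.5 mW)(803 s) = 22.08 J.
Photons incident: 22.08 / 7.303e-19 = 3.023e19, i.e. 3.023e19/6.022e23 = 5.020e-5 mol.
Fraction absorbed: 1 − 10^(−1.29) = 0.9487.
Photons absorbed: 0.9487 × 5.020e-5 = 4.762e-5 mol.
Product: Φ × n_abs = 0.91 × 4.762e-5 = 4.333e-5 mol.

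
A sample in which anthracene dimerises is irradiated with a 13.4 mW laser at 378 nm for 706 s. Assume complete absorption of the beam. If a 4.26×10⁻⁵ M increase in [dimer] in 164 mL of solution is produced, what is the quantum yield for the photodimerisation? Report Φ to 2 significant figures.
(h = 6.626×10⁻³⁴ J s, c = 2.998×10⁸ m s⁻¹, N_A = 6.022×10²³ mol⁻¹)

Product: (4.26×10⁻⁵ M)(0.164 L) = 6.986×10⁻⁶ mol.
Photon energy at 378 nm: hc/λ = (6.626×10⁻³⁴)(2.998×10⁸)/(378×10⁻⁹) = 5.255×10⁻¹⁹ J.
Energy delivered: (13.4 mW)(706 s) = 9.460 J.
Photons incident: 9.460 / 5.255×10⁻¹⁹ = 1.800×10¹⁹, i.e. 1.800×10¹⁹/6.022×10²³ = 2.989×10⁻⁵ mol.
Φ = 6.986×10⁻⁶ mol / 2.989×10⁻⁵ mol photons = 0.23.

Φ = 0.23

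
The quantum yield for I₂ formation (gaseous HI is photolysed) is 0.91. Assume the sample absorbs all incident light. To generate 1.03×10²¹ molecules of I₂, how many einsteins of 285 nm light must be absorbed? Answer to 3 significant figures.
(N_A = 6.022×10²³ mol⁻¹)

0.00188 einstein

Product: 1.03×10²¹ / 6.022×10²³ = 0.001710 mol.
Photons that must be absorbed: 0.001710 / 0.91 = 0.001879 mol.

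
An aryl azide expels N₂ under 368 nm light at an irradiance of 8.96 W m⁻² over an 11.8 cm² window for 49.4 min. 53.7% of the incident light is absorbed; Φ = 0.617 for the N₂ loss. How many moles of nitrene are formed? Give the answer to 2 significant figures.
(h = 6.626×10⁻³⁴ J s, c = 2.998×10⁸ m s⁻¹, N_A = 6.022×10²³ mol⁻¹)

3.2×10⁻⁵ mol

Photon energy at 368 nm: hc/λ = (6.626×10⁻³⁴)(2.998×10⁸)/(368×10⁻⁹) = 5.398×10⁻¹⁹ J.
Energy delivered: (8.96 W m⁻²)(11.8×10⁻⁴ m²)(2964 s) = 31.34 J.
Photons incident: 31.34 / 5.398×10⁻¹⁹ = 5.806×10¹⁹, i.e. 5.806×10¹⁹/6.022×10²³ = 9.641×10⁻⁵ mol.
Photons absorbed: 0.537 × 9.641×10⁻⁵ = 5.177×10⁻⁵ mol.
Product: Φ × n_abs = 0.617 × 5.177×10⁻⁵ = 3.194×10⁻⁵ mol.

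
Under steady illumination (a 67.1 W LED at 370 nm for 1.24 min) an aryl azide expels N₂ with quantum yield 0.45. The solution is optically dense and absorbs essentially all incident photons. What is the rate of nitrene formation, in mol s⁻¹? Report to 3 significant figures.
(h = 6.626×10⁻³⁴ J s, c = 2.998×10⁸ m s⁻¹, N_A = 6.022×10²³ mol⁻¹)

Photon energy at 370 nm: hc/λ = (6.626×10⁻³⁴)(2.998×10⁸)/(370×10⁻⁹) = 5.369×10⁻¹⁹ J.
Energy delivered: (67.1 W)(74.4 s) = 4992 J.
Photons incident: 4992 / 5.369×10⁻¹⁹ = 9.298×10²¹, i.e. 9.298×10²¹/6.022×10²³ = 0.01544 mol.
Product formed: 0.45 × 0.01544 = 0.006948 mol.
Rate: 0.006948 / 74.4 s = 9.34×10⁻⁵ mol s⁻¹.

9.34×10⁻⁵ mol s⁻¹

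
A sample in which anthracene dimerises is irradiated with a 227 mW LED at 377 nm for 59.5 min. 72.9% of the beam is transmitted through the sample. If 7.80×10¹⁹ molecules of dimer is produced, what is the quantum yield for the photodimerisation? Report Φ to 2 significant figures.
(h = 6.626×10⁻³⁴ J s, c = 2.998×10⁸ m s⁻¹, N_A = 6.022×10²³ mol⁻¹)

Product: 7.80×10¹⁹ / 6.022×10²³ = 1.295×10⁻⁴ mol.
Photon energy at 377 nm: hc/λ = (6.626×10⁻³⁴)(2.998×10⁸)/(377×10⁻⁹) = 5.269×10⁻¹⁹ J.
Energy delivered: (227 mW)(3570 s) = 810.4 J.
Photons incident: 810.4 / 5.269×10⁻¹⁹ = 1.538×10²¹, i.e. 1.538×10²¹/6.022×10²³ = 0.002554 mol.
Fraction absorbed: 1 − 72.9/100 = 0.2710.
Photons absorbed: 0.2710 × 0.002554 = 6.921×10⁻⁴ mol.
Φ = 1.295×10⁻⁴ mol / 6.921×10⁻⁴ mol photons = 0.19.

Φ = 0.19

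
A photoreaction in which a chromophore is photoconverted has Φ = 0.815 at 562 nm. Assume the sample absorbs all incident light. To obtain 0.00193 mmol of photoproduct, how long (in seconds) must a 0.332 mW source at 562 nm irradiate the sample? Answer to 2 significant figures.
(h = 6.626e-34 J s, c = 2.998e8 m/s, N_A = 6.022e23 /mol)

Product: 0.00193 mmol = 1.93e-6 mol.
Photons that must be absorbed: 1.93e-6 / 0.815 = 2.368e-6 mol.
Photon energy: hc/λ = 3.535e-19 J; per mole, 2.129e5 J mol⁻¹.
Energy required: 2.368e-6 × 2.129e5 = 0.5041 J.
Time: 0.5041 J / 0.000332 W = 1500 s.

t ≈ 1500 s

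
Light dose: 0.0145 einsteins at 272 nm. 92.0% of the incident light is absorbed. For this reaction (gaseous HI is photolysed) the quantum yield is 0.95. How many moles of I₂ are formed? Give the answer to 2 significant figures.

Photons absorbed: 0.920 × 0.0145 = 0.01334 mol.
Product: Φ × n_abs = 0.95 × 0.01334 = 0.01267 mol.

0.013 mol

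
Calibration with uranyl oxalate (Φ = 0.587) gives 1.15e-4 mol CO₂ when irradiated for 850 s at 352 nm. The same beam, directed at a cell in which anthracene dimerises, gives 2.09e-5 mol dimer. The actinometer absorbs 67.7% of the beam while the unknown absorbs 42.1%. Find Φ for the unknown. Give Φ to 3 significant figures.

Φ = 0.172

Photons absorbed by the actinometer: 1.15e-4 / 0.587 = 1.959e-4 mol.
Incident flux: 1.959e-4 / 0.677 = 2.894e-4 einstein.
Absorbed by unknown: 0.421 × 2.894e-4 = 1.218e-4 mol.
Φ(unknown) = 2.09e-5 / 1.218e-4 = 0.172.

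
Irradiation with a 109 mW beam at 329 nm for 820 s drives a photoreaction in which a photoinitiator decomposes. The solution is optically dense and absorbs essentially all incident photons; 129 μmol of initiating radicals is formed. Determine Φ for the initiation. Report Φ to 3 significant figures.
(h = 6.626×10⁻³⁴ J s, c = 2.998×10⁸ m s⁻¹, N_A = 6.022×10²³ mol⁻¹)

Product: 129 μmol = 1.29×10⁻⁴ mol.
Photon energy at 329 nm: hc/λ = (6.626×10⁻³⁴)(2.998×10⁸)/(329×10⁻⁹) = 6.038×10⁻¹⁹ J.
Energy delivered: (109 mW)(820 s) = 89.38 J.
Photons incident: 89.38 / 6.038×10⁻¹⁹ = 1.480×10²⁰, i.e. 1.480×10²⁰/6.022×10²³ = 2.458×10⁻⁴ mol.
Φ = 1.29×10⁻⁴ mol / 2.458×10⁻⁴ mol photons = 0.525.

Φ = 0.525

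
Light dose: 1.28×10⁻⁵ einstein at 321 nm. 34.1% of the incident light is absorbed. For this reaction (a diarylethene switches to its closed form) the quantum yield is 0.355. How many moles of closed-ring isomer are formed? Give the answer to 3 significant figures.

Photons absorbed: 0.341 × 1.28×10⁻⁵ = 4.365×10⁻⁶ mol.
Product: Φ × n_abs = 0.355 × 4.365×10⁻⁶ = 1.550×10⁻⁶ mol.

1.55×10⁻⁶ mol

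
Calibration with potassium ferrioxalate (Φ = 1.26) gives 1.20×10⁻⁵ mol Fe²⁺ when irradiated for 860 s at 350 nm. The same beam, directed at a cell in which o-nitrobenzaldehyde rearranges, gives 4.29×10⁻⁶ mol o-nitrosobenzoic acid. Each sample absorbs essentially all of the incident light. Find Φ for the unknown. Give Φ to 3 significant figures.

Photons absorbed by the actinometer: 1.20×10⁻⁵ / 1.26 = 9.524×10⁻⁶ mol.
Φ(unknown) = 4.29×10⁻⁶ / 9.524×10⁻⁶ = 0.450.

Φ = 0.450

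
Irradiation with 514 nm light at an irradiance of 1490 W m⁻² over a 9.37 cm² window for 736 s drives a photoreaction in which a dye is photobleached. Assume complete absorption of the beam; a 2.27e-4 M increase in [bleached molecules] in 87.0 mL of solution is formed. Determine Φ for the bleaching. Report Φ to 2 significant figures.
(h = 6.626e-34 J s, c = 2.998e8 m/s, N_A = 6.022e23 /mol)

Product: (2.27e-4 M)(0.087 L) = 1.975e-5 mol.
Photon energy at 514 nm: hc/λ = (6.626e-34)(2.998e8)/(514e-9) = 3.865e-19 J.
Energy delivered: (1490 W m⁻²)(9.37e-4 m²)(736 s) = 1028 J.
Photons incident: 1028 / 3.865e-19 = 2.660e21, i.e. 2.660e21/6.022e23 = 0.004417 mol.
Φ = 1.975e-5 mol / 0.004417 mol photons = 0.0045.

Φ = 0.0045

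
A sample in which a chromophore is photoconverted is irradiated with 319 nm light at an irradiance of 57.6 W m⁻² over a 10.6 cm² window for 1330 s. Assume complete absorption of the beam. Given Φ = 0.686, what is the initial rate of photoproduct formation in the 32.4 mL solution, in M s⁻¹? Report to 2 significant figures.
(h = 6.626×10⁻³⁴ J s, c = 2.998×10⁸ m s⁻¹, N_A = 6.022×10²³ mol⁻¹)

Photon energy at 319 nm: hc/λ = (6.626×10⁻³⁴)(2.998×10⁸)/(319×10⁻⁹) = 6.227×10⁻¹⁹ J.
Energy delivered: (57.6 W m⁻²)(10.6×10⁻⁴ m²)(1330 s) = 81.20 J.
Photons incident: 81.20 / 6.227×10⁻¹⁹ = 1.304×10²⁰, i.e. 1.304×10²⁰/6.022×10²³ = 2.165×10⁻⁴ mol.
Product formed: 0.686 × 2.165×10⁻⁴ = 1.485×10⁻⁴ mol.
Rate: 1.485×10⁻⁴ mol / (1330 s × 0.0324 L) = 3.4×10⁻⁶ M s⁻¹.

3.4×10⁻⁶ M s⁻¹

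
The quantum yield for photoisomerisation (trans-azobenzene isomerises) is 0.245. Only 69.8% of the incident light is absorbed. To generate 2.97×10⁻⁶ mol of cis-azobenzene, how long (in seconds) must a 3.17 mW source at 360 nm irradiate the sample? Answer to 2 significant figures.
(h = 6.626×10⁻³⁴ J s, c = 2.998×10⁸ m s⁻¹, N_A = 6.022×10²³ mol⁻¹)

t ≈ 1800 s

Photons that must be absorbed: 2.97×10⁻⁶ / 0.245 = 1.212×10⁻⁵ mol.
Incident photons needed: 1.212×10⁻⁵ / 0.698 = 1.736×10⁻⁵ mol.
Photon energy: hc/λ = 5.518×10⁻¹⁹ J; per mole, 3.323×10⁵ J mol⁻¹.
Energy required: 1.736×10⁻⁵ × 3.323×10⁵ = 5.769 J.
Time: 5.769 J / 0.00317 W = 1800 s.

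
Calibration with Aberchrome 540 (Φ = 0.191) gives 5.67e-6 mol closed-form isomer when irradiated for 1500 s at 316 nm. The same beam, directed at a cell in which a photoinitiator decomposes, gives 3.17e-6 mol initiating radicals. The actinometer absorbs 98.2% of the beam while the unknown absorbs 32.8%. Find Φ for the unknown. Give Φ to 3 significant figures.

Photons absorbed by the actinometer: 5.67e-6 / 0.191 = 2.969e-5 mol.
Incident flux: 2.969e-5 / 0.982 = 3.023e-5 einstein.
Absorbed by unknown: 0.328 × 3.023e-5 = 9.915e-6 mol.
Φ(unknown) = 3.17e-6 / 9.915e-6 = 0.320.

Φ = 0.320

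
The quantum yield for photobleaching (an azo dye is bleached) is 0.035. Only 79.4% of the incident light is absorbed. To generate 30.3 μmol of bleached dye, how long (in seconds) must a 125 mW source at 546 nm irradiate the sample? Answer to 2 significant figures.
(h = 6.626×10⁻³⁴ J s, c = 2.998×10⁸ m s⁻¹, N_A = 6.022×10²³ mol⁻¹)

t ≈ 1900 s

Product: 30.3 μmol = 3.03×10⁻⁵ mol.
Photons that must be absorbed: 3.03×10⁻⁵ / 0.035 = 8.657×10⁻⁴ mol.
Incident photons needed: 8.657×10⁻⁴ / 0.794 = 0.001090 mol.
Photon energy: hc/λ = 3.638×10⁻¹⁹ J; per mole, 2.191×10⁵ J mol⁻¹.
Energy required: 0.001090 × 2.191×10⁵ = 238.8 J.
Time: 238.8 J / 0.125 W = 1900 s.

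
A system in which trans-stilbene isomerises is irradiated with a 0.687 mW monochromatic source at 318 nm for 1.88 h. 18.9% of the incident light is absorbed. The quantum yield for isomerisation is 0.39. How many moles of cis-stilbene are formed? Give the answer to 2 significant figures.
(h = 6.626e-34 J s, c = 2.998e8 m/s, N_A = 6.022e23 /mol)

9.1e-7 mol

Photon energy at 318 nm: hc/λ = (6.626e-34)(2.998e8)/(318e-9) = 6.247e-19 J.
Energy delivered: (0.687 mW)(6768 s) = 4.650 J.
Photons incident: 4.650 / 6.247e-19 = 7.444e18, i.e. 7.444e18/6.022e23 = 1.236e-5 mol.
Photons absorbed: 0.189 × 1.236e-5 = 2.336e-6 mol.
Product: Φ × n_abs = 0.39 × 2.336e-6 = 9.110e-7 mol.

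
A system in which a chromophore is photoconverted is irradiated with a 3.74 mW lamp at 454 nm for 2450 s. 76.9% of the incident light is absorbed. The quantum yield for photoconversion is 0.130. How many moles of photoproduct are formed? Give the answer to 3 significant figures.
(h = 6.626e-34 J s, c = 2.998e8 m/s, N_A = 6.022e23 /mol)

Photon energy at 454 nm: hc/λ = (6.626e-34)(2.998e8)/(454e-9) = 4.375e-19 J.
Energy delivered: (3.74 mW)(2450 s) = 9.163 J.
Photons incident: 9.163 / 4.375e-19 = 2.094e19, i.e. 2.094e19/6.022e23 = 3.477e-5 mol.
Photons absorbed: 0.769 × 3.477e-5 = 2.674e-5 mol.
Product: Φ × n_abs = 0.130 × 2.674e-5 = 3.476e-6 mol.

3.48e-6 mol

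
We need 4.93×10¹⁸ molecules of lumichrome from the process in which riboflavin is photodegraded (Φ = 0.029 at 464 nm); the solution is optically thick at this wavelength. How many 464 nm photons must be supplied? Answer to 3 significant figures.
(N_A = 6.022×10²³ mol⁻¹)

Product: 4.93×10¹⁸ / 6.022×10²³ = 8.187×10⁻⁶ mol.
Photons that must be absorbed: 8.187×10⁻⁶ / 0.029 = 2.823×10⁻⁴ mol.
Photon count: 2.823×10⁻⁴ × 6.022×10²³ = 1.70×10²⁰.

1.70×10²⁰ photons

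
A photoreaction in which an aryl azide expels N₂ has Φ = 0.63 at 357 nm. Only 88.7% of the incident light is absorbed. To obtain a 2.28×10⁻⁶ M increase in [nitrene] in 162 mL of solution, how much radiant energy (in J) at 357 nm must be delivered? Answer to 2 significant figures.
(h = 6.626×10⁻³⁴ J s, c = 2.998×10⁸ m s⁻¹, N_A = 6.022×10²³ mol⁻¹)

0.22 J

Product: (2.28×10⁻⁶ M)(0.162 L) = 3.694×10⁻⁷ mol.
Photons that must be absorbed: 3.694×10⁻⁷ / 0.63 = 5.863×10⁻⁷ mol.
Incident photons needed: 5.863×10⁻⁷ / 0.887 = 6.610×10⁻⁷ mol.
Photon energy: hc/λ = 5.564×10⁻¹⁹ J; per mole, 3.351×10⁵ J mol⁻¹.
Energy required: 6.610×10⁻⁷ × 3.351×10⁵ = 0.22 J.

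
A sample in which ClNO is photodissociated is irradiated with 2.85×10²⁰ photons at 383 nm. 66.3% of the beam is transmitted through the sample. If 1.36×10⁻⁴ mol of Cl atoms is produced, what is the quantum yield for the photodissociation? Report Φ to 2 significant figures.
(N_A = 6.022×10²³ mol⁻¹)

Φ = 0.85

Moles of photons: 2.85×10²⁰ / 6.022×10²³ = 4.733×10⁻⁴ mol.
Fraction absorbed: 1 − 66.3/100 = 0.3370.
Photons absorbed: 0.3370 × 4.733×10⁻⁴ = 1.595×10⁻⁴ mol.
Φ = 1.36×10⁻⁴ mol / 1.595×10⁻⁴ mol photons = 0.85.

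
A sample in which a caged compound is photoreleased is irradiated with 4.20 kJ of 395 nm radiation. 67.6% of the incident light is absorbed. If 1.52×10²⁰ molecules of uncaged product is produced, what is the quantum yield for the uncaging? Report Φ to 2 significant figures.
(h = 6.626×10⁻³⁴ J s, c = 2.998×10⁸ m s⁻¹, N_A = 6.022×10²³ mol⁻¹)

Product: 1.52×10²⁰ / 6.022×10²³ = 2.524×10⁻⁴ mol.
Photon energy at 395 nm: hc/λ = (6.626×10⁻³⁴)(2.998×10⁸)/(395×10⁻⁹) = 5.029×10⁻¹⁹ J.
Incident energy: 4.20 kJ = 4200 J.
Photons incident: 4200 / 5.029×10⁻¹⁹ = 8.352×10²¹, i.e. 8.352×10²¹/6.022×10²³ = 0.01387 mol.
Photons absorbed: 0.676 × 0.01387 = 0.009376 mol.
Φ = 2.524×10⁻⁴ mol / 0.009376 mol photons = 0.027.

Φ = 0.027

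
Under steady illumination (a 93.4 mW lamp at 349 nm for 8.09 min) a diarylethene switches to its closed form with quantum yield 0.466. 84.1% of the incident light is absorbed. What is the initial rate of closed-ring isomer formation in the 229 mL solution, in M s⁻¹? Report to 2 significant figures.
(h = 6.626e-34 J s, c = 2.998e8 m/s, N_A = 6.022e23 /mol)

4.7e-7 M s⁻¹

Photon energy at 349 nm: hc/λ = (6.626e-34)(2.998e8)/(349e-9) = 5.692e-19 J.
Energy delivered: (93.4 mW)(485.4 s) = 45.34 J.
Photons incident: 45.34 / 5.692e-19 = 7.966e19, i.e. 7.966e19/6.022e23 = 1.323e-4 mol.
Photons absorbed: 0.841 × 1.323e-4 = 1.113e-4 mol.
Product formed: 0.466 × 1.113e-4 = 5.187e-5 mol.
Rate: 5.187e-5 mol / (485.4 s × 0.229 L) = 4.7e-7 M s⁻¹.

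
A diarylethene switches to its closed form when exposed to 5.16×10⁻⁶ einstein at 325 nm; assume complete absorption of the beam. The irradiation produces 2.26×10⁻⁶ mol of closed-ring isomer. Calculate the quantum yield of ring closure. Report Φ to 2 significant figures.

Φ = 2.26×10⁻⁶ mol / 5.16×10⁻⁶ mol photons = 0.44.

Φ = 0.44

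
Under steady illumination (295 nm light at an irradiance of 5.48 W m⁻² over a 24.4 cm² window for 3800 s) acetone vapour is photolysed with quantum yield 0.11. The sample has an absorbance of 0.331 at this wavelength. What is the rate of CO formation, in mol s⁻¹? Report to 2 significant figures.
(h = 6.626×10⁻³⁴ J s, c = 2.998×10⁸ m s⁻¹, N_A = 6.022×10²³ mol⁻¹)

1.9×10⁻⁹ mol s⁻¹

Photon energy at 295 nm: hc/λ = (6.626×10⁻³⁴)(2.998×10⁸)/(295×10⁻⁹) = 6.734×10⁻¹⁹ J.
Energy delivered: (5.48 W m⁻²)(24.4×10⁻⁴ m²)(3800 s) = 50.81 J.
Photons incident: 50.81 / 6.734×10⁻¹⁹ = 7.545×10¹⁹, i.e. 7.545×10¹⁹/6.022×10²³ = 1.253×10⁻⁴ mol.
Fraction absorbed: 1 − 10^(−0.331) = 0.5333.
Photons absorbed: 0.5333 × 1.253×10⁻⁴ = 6.682×10⁻⁵ mol.
Product formed: 0.11 × 6.682×10⁻⁵ = 7.350×10⁻⁶ mol.
Rate: 7.350×10⁻⁶ / 3800 s = 1.9×10⁻⁹ mol s⁻¹.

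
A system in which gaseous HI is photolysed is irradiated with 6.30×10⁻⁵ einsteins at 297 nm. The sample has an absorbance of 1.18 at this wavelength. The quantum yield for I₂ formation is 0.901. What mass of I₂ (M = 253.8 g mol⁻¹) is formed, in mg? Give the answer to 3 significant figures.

Fraction absorbed: 1 − 10^(−1.18) = 0.9339.
Photons absorbed: 0.9339 × 6.30×10⁻⁵ = 5.884×10⁻⁵ mol.
Product: Φ × n_abs = 0.901 × 5.884×10⁻⁵ = 5.301×10⁻⁵ mol.
Mass: 5.301×10⁻⁵ × 253.8 = 0.01345 g = 13.5 mg.

13.5 mg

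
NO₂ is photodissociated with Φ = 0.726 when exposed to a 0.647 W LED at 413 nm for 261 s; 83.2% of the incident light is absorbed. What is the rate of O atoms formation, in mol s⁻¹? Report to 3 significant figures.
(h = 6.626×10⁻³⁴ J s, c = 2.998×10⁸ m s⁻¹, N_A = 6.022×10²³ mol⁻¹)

1.35×10⁻⁶ mol s⁻¹

Photon energy at 413 nm: hc/λ = (6.626×10⁻³⁴)(2.998×10⁸)/(413×10⁻⁹) = 4.810×10⁻¹⁹ J.
Energy delivered: (0.647 W)(261 s) = 168.9 J.
Photons incident: 168.9 / 4.810×10⁻¹⁹ = 3.511×10²⁰, i.e. 3.511×10²⁰/6.022×10²³ = 5.830×10⁻⁴ mol.
Photons absorbed: 0.832 × 5.830×10⁻⁴ = 4.851×10⁻⁴ mol.
Product formed: 0.726 × 4.851×10⁻⁴ = 3.522×10⁻⁴ mol.
Rate: 3.522×10⁻⁴ / 261 s = 1.35×10⁻⁶ mol s⁻¹.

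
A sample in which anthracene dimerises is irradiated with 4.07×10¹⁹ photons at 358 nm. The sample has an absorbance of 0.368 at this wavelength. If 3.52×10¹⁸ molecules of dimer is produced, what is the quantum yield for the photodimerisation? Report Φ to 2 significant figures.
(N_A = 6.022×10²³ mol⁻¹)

Product: 3.52×10¹⁸ / 6.022×10²³ = 5.845×10⁻⁶ mol.
Moles of photons: 4.07×10¹⁹ / 6.022×10²³ = 6.759×10⁻⁵ mol.
Fraction absorbed: 1 − 10^(−0.368) = 0.5715.
Photons absorbed: 0.5715 × 6.759×10⁻⁵ = 3.863×10⁻⁵ mol.
Φ = 5.845×10⁻⁶ mol / 3.863×10⁻⁵ mol photons = 0.15.

Φ = 0.15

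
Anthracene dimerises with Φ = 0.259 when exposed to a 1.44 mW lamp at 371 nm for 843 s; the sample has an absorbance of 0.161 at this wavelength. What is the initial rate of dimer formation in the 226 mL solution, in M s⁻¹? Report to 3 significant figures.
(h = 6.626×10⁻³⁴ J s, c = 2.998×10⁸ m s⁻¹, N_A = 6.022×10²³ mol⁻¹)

1.59×10⁻⁹ M s⁻¹

Photon energy at 371 nm: hc/λ = (6.626×10⁻³⁴)(2.998×10⁸)/(371×10⁻⁹) = 5.354×10⁻¹⁹ J.
Energy delivered: (1.44 mW)(843 s) = 1.214 J.
Photons incident: 1.214 / 5.354×10⁻¹⁹ = 2.267×10¹⁸, i.e. 2.267×10¹⁸/6.022×10²³ = 3.765×10⁻⁶ mol.
Fraction absorbed: 1 − 10^(−0.161) = 0.3098.
Photons absorbed: 0.3098 × 3.765×10⁻⁶ = 1.166×10⁻⁶ mol.
Product formed: 0.259 × 1.166×10⁻⁶ = 3.020×10⁻⁷ mol.
Rate: 3.020×10⁻⁷ mol / (843 s × 0.226 L) = 1.59×10⁻⁹ M s⁻¹.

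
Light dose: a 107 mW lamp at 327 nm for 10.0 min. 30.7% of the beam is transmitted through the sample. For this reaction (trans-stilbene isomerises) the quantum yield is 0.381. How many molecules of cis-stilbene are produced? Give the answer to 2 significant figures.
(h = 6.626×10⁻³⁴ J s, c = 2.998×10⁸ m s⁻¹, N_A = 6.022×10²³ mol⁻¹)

2.8×10¹⁹ molecules

Photon energy at 327 nm: hc/λ = (6.626×10⁻³⁴)(2.998×10⁸)/(327×10⁻⁹) = 6.075×10⁻¹⁹ J.
Energy delivered: (107 mW)(600 s) = 64.20 J.
Photons incident: 64.20 / 6.075×10⁻¹⁹ = 1.057×10²⁰, i.e. 1.057×10²⁰/6.022×10²³ = 1.755×10⁻⁴ mol.
Fraction absorbed: 1 − 30.7/100 = 0.6930.
Photons absorbed: 0.6930 × 1.755×10⁻⁴ = 1.216×10⁻⁴ mol.
Product: Φ × n_abs = 0.381 × 1.216×10⁻⁴ = 4.633×10⁻⁵ mol.
As a count: 4.633×10⁻⁵ × 6.022×10²³ = 2.8×10¹⁹.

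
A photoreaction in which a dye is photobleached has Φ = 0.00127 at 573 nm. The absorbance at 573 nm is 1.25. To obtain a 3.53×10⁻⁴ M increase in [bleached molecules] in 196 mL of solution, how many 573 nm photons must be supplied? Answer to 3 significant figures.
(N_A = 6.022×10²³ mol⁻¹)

Product: (3.53×10⁻⁴ M)(0.196 L) = 6.919×10⁻⁵ mol.
Photons that must be absorbed: 6.919×10⁻⁵ / 0.00127 = 0.05448 mol.
Fraction absorbed: 1 − 10^(−1.25) = 0.9438.
Incident photons needed: 0.05448 / 0.9438 = 0.05772 mol.
Photon count: 0.05772 × 6.022×10²³ = 3.48×10²².

3.48×10²² photons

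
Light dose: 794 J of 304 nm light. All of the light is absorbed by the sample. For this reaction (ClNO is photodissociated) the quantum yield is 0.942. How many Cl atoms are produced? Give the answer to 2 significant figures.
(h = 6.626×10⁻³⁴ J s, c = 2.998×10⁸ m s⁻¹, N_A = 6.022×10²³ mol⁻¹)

1.1×10²¹ atoms

Photon energy at 304 nm: hc/λ = (6.626×10⁻³⁴)(2.998×10⁸)/(304×10⁻⁹) = 6.534×10⁻¹⁹ J.
Photons incident: 794 / 6.534×10⁻¹⁹ = 1.215×10²¹, i.e. 1.215×10²¹/6.022×10²³ = 0.002018 mol.
Product: Φ × n_abs = 0.942 × 0.002018 = 0.001901 mol.
As a count: 0.001901 × 6.022×10²³ = 1.1×10²¹.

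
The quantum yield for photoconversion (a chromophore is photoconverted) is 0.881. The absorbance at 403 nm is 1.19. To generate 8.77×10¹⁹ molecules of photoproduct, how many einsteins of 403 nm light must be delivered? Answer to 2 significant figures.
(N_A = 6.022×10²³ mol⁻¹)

Product: 8.77×10¹⁹ / 6.022×10²³ = 1.456×10⁻⁴ mol.
Photons that must be absorbed: 1.456×10⁻⁴ / 0.881 = 1.653×10⁻⁴ mol.
Fraction absorbed: 1 − 10^(−1.19) = 0.9354.
Incident photons needed: 1.653×10⁻⁴ / 0.9354 = 1.767×10⁻⁴ mol.

1.8×10⁻⁴ einstein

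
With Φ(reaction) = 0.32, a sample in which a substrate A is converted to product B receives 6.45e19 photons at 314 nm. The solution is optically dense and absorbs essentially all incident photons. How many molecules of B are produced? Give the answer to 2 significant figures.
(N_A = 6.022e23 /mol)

2.1e19 molecules

Moles of photons: 6.45e19 / 6.022e23 = 1.071e-4 mol.
Product: Φ × n_abs = 0.32 × 1.071e-4 = 3.427e-5 mol.
As a count: 3.427e-5 × 6.022e23 = 2.1e19.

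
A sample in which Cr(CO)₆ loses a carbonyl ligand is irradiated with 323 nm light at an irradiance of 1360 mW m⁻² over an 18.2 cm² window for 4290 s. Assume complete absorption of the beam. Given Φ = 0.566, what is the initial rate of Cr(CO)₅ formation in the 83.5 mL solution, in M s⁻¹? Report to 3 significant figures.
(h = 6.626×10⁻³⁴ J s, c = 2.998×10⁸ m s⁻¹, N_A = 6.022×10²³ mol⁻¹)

Photon energy at 323 nm: hc/λ = (6.626×10⁻³⁴)(2.998×10⁸)/(323×10⁻⁹) = 6.150×10⁻¹⁹ J.
Energy delivered: (1360 mW m⁻²)(18.2×10⁻⁴ m²)(4290 s) = 10.62 J.
Photons incident: 10.62 / 6.150×10⁻¹⁹ = 1.727×10¹⁹, i.e. 1.727×10¹⁹/6.022×10²³ = 2.868×10⁻⁵ mol.
Product formed: 0.566 × 2.868×10⁻⁵ = 1.623×10⁻⁵ mol.
Rate: 1.623×10⁻⁵ mol / (4290 s × 0.0835 L) = 4.53×10⁻⁸ M s⁻¹.

4.53×10⁻⁸ M s⁻¹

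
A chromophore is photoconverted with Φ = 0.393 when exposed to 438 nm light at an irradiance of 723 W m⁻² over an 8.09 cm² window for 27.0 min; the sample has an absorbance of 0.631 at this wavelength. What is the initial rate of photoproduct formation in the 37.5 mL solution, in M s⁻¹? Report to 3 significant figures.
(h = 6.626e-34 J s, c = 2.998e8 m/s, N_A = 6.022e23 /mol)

1.72e-5 M s⁻¹

Photon energy at 438 nm: hc/λ = (6.626e-34)(2.998e8)/(438e-9) = 4.535e-19 J.
Energy delivered: (723 W m⁻²)(8.09e-4 m²)(1620 s) = 947.5 J.
Photons incident: 947.5 / 4.535e-19 = 2.089e21, i.e. 2.089e21/6.022e23 = 0.003469 mol.
Fraction absorbed: 1 − 10^(−0.631) = 0.7661.
Photons absorbed: 0.7661 × 0.003469 = 0.002658 mol.
Product formed: 0.393 × 0.002658 = 0.001045 mol.
Rate: 0.001045 mol / (1620 s × 0.0375 L) = 1.72e-5 M s⁻¹.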